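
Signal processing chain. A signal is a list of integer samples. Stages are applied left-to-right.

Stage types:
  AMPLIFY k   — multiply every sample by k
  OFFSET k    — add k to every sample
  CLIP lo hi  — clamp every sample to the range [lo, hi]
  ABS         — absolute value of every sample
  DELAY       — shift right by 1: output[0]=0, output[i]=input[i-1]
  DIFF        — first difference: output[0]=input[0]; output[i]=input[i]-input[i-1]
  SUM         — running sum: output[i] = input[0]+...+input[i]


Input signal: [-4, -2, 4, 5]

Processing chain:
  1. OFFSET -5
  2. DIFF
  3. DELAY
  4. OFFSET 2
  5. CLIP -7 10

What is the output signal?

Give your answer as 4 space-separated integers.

Answer: 2 -7 4 8

Derivation:
Input: [-4, -2, 4, 5]
Stage 1 (OFFSET -5): -4+-5=-9, -2+-5=-7, 4+-5=-1, 5+-5=0 -> [-9, -7, -1, 0]
Stage 2 (DIFF): s[0]=-9, -7--9=2, -1--7=6, 0--1=1 -> [-9, 2, 6, 1]
Stage 3 (DELAY): [0, -9, 2, 6] = [0, -9, 2, 6] -> [0, -9, 2, 6]
Stage 4 (OFFSET 2): 0+2=2, -9+2=-7, 2+2=4, 6+2=8 -> [2, -7, 4, 8]
Stage 5 (CLIP -7 10): clip(2,-7,10)=2, clip(-7,-7,10)=-7, clip(4,-7,10)=4, clip(8,-7,10)=8 -> [2, -7, 4, 8]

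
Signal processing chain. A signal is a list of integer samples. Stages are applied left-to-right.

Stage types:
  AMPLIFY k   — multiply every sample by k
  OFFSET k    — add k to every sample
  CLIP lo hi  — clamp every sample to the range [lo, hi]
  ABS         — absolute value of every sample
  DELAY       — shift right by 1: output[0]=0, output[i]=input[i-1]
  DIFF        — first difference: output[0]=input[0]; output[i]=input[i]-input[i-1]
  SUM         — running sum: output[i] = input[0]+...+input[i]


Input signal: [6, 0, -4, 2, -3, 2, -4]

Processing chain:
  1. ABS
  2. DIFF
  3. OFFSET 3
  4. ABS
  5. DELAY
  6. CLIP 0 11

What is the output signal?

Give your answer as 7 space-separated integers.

Input: [6, 0, -4, 2, -3, 2, -4]
Stage 1 (ABS): |6|=6, |0|=0, |-4|=4, |2|=2, |-3|=3, |2|=2, |-4|=4 -> [6, 0, 4, 2, 3, 2, 4]
Stage 2 (DIFF): s[0]=6, 0-6=-6, 4-0=4, 2-4=-2, 3-2=1, 2-3=-1, 4-2=2 -> [6, -6, 4, -2, 1, -1, 2]
Stage 3 (OFFSET 3): 6+3=9, -6+3=-3, 4+3=7, -2+3=1, 1+3=4, -1+3=2, 2+3=5 -> [9, -3, 7, 1, 4, 2, 5]
Stage 4 (ABS): |9|=9, |-3|=3, |7|=7, |1|=1, |4|=4, |2|=2, |5|=5 -> [9, 3, 7, 1, 4, 2, 5]
Stage 5 (DELAY): [0, 9, 3, 7, 1, 4, 2] = [0, 9, 3, 7, 1, 4, 2] -> [0, 9, 3, 7, 1, 4, 2]
Stage 6 (CLIP 0 11): clip(0,0,11)=0, clip(9,0,11)=9, clip(3,0,11)=3, clip(7,0,11)=7, clip(1,0,11)=1, clip(4,0,11)=4, clip(2,0,11)=2 -> [0, 9, 3, 7, 1, 4, 2]

Answer: 0 9 3 7 1 4 2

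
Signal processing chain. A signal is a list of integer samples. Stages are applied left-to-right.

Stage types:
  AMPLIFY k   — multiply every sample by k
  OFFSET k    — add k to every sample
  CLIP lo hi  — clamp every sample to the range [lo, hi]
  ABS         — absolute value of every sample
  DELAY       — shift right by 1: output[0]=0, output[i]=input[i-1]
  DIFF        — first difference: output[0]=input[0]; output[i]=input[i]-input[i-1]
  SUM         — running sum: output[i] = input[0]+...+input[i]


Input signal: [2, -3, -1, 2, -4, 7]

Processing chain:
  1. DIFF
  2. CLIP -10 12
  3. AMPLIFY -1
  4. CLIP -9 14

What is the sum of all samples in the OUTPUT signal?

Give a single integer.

Input: [2, -3, -1, 2, -4, 7]
Stage 1 (DIFF): s[0]=2, -3-2=-5, -1--3=2, 2--1=3, -4-2=-6, 7--4=11 -> [2, -5, 2, 3, -6, 11]
Stage 2 (CLIP -10 12): clip(2,-10,12)=2, clip(-5,-10,12)=-5, clip(2,-10,12)=2, clip(3,-10,12)=3, clip(-6,-10,12)=-6, clip(11,-10,12)=11 -> [2, -5, 2, 3, -6, 11]
Stage 3 (AMPLIFY -1): 2*-1=-2, -5*-1=5, 2*-1=-2, 3*-1=-3, -6*-1=6, 11*-1=-11 -> [-2, 5, -2, -3, 6, -11]
Stage 4 (CLIP -9 14): clip(-2,-9,14)=-2, clip(5,-9,14)=5, clip(-2,-9,14)=-2, clip(-3,-9,14)=-3, clip(6,-9,14)=6, clip(-11,-9,14)=-9 -> [-2, 5, -2, -3, 6, -9]
Output sum: -5

Answer: -5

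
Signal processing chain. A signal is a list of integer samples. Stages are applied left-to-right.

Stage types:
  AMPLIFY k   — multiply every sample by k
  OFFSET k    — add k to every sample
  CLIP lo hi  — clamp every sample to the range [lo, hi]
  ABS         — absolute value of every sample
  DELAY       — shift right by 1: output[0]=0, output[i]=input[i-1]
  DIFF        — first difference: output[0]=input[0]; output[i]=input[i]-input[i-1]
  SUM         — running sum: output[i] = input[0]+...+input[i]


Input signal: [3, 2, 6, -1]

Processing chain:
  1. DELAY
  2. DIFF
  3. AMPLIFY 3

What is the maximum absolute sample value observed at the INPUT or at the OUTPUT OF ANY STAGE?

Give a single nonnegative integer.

Input: [3, 2, 6, -1] (max |s|=6)
Stage 1 (DELAY): [0, 3, 2, 6] = [0, 3, 2, 6] -> [0, 3, 2, 6] (max |s|=6)
Stage 2 (DIFF): s[0]=0, 3-0=3, 2-3=-1, 6-2=4 -> [0, 3, -1, 4] (max |s|=4)
Stage 3 (AMPLIFY 3): 0*3=0, 3*3=9, -1*3=-3, 4*3=12 -> [0, 9, -3, 12] (max |s|=12)
Overall max amplitude: 12

Answer: 12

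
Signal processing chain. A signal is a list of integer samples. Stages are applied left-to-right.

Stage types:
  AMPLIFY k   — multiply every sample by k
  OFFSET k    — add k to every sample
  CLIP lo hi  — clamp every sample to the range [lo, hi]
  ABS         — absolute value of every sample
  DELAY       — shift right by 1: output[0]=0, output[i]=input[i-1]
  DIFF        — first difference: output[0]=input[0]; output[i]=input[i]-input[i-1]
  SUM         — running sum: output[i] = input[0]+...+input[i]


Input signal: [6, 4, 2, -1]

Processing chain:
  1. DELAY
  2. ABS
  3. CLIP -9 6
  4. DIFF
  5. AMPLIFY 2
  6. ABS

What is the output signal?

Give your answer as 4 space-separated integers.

Answer: 0 12 4 4

Derivation:
Input: [6, 4, 2, -1]
Stage 1 (DELAY): [0, 6, 4, 2] = [0, 6, 4, 2] -> [0, 6, 4, 2]
Stage 2 (ABS): |0|=0, |6|=6, |4|=4, |2|=2 -> [0, 6, 4, 2]
Stage 3 (CLIP -9 6): clip(0,-9,6)=0, clip(6,-9,6)=6, clip(4,-9,6)=4, clip(2,-9,6)=2 -> [0, 6, 4, 2]
Stage 4 (DIFF): s[0]=0, 6-0=6, 4-6=-2, 2-4=-2 -> [0, 6, -2, -2]
Stage 5 (AMPLIFY 2): 0*2=0, 6*2=12, -2*2=-4, -2*2=-4 -> [0, 12, -4, -4]
Stage 6 (ABS): |0|=0, |12|=12, |-4|=4, |-4|=4 -> [0, 12, 4, 4]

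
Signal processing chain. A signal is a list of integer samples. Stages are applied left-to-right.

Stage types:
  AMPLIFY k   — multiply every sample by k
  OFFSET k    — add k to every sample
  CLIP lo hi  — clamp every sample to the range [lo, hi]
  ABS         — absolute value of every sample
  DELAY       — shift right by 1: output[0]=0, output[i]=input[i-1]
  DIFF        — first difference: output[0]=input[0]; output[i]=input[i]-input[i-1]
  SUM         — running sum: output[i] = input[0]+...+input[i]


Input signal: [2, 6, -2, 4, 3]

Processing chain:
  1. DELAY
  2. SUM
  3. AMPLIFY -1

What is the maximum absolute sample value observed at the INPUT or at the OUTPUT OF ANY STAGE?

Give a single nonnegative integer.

Answer: 10

Derivation:
Input: [2, 6, -2, 4, 3] (max |s|=6)
Stage 1 (DELAY): [0, 2, 6, -2, 4] = [0, 2, 6, -2, 4] -> [0, 2, 6, -2, 4] (max |s|=6)
Stage 2 (SUM): sum[0..0]=0, sum[0..1]=2, sum[0..2]=8, sum[0..3]=6, sum[0..4]=10 -> [0, 2, 8, 6, 10] (max |s|=10)
Stage 3 (AMPLIFY -1): 0*-1=0, 2*-1=-2, 8*-1=-8, 6*-1=-6, 10*-1=-10 -> [0, -2, -8, -6, -10] (max |s|=10)
Overall max amplitude: 10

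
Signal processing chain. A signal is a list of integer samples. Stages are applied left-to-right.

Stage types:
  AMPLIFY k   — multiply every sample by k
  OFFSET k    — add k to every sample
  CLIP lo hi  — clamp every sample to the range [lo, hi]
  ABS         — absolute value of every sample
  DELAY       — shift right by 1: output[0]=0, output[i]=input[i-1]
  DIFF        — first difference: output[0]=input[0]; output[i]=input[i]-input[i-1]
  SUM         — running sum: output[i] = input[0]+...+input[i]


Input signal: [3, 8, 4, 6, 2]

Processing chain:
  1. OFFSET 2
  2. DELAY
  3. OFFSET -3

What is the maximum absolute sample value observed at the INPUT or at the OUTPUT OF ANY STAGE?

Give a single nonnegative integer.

Input: [3, 8, 4, 6, 2] (max |s|=8)
Stage 1 (OFFSET 2): 3+2=5, 8+2=10, 4+2=6, 6+2=8, 2+2=4 -> [5, 10, 6, 8, 4] (max |s|=10)
Stage 2 (DELAY): [0, 5, 10, 6, 8] = [0, 5, 10, 6, 8] -> [0, 5, 10, 6, 8] (max |s|=10)
Stage 3 (OFFSET -3): 0+-3=-3, 5+-3=2, 10+-3=7, 6+-3=3, 8+-3=5 -> [-3, 2, 7, 3, 5] (max |s|=7)
Overall max amplitude: 10

Answer: 10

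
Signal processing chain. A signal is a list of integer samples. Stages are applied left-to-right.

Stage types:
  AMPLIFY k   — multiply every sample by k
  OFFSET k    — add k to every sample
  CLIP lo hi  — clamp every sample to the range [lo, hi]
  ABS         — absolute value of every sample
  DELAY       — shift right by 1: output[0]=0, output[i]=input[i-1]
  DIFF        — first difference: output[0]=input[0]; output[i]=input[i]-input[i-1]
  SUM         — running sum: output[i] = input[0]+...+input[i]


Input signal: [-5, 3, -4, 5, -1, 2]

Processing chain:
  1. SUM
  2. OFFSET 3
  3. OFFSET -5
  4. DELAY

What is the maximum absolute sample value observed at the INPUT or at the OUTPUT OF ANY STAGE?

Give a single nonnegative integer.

Answer: 8

Derivation:
Input: [-5, 3, -4, 5, -1, 2] (max |s|=5)
Stage 1 (SUM): sum[0..0]=-5, sum[0..1]=-2, sum[0..2]=-6, sum[0..3]=-1, sum[0..4]=-2, sum[0..5]=0 -> [-5, -2, -6, -1, -2, 0] (max |s|=6)
Stage 2 (OFFSET 3): -5+3=-2, -2+3=1, -6+3=-3, -1+3=2, -2+3=1, 0+3=3 -> [-2, 1, -3, 2, 1, 3] (max |s|=3)
Stage 3 (OFFSET -5): -2+-5=-7, 1+-5=-4, -3+-5=-8, 2+-5=-3, 1+-5=-4, 3+-5=-2 -> [-7, -4, -8, -3, -4, -2] (max |s|=8)
Stage 4 (DELAY): [0, -7, -4, -8, -3, -4] = [0, -7, -4, -8, -3, -4] -> [0, -7, -4, -8, -3, -4] (max |s|=8)
Overall max amplitude: 8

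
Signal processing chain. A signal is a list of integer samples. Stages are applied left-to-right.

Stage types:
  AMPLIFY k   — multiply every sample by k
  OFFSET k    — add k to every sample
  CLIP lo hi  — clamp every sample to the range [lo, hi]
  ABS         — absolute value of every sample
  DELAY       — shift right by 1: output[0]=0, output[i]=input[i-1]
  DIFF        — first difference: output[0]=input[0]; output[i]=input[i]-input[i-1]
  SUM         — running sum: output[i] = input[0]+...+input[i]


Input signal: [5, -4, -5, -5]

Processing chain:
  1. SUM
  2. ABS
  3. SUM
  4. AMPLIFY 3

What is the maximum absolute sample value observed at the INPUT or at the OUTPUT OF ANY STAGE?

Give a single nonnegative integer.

Answer: 57

Derivation:
Input: [5, -4, -5, -5] (max |s|=5)
Stage 1 (SUM): sum[0..0]=5, sum[0..1]=1, sum[0..2]=-4, sum[0..3]=-9 -> [5, 1, -4, -9] (max |s|=9)
Stage 2 (ABS): |5|=5, |1|=1, |-4|=4, |-9|=9 -> [5, 1, 4, 9] (max |s|=9)
Stage 3 (SUM): sum[0..0]=5, sum[0..1]=6, sum[0..2]=10, sum[0..3]=19 -> [5, 6, 10, 19] (max |s|=19)
Stage 4 (AMPLIFY 3): 5*3=15, 6*3=18, 10*3=30, 19*3=57 -> [15, 18, 30, 57] (max |s|=57)
Overall max amplitude: 57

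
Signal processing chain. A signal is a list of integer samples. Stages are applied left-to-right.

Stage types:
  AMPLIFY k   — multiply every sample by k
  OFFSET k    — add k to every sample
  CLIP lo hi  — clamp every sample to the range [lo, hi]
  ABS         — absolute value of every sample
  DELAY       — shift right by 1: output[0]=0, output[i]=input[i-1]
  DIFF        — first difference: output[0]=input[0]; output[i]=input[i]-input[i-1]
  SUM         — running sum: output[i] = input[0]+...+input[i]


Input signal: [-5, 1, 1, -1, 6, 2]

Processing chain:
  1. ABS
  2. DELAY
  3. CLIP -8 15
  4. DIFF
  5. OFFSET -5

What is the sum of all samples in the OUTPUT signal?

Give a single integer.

Input: [-5, 1, 1, -1, 6, 2]
Stage 1 (ABS): |-5|=5, |1|=1, |1|=1, |-1|=1, |6|=6, |2|=2 -> [5, 1, 1, 1, 6, 2]
Stage 2 (DELAY): [0, 5, 1, 1, 1, 6] = [0, 5, 1, 1, 1, 6] -> [0, 5, 1, 1, 1, 6]
Stage 3 (CLIP -8 15): clip(0,-8,15)=0, clip(5,-8,15)=5, clip(1,-8,15)=1, clip(1,-8,15)=1, clip(1,-8,15)=1, clip(6,-8,15)=6 -> [0, 5, 1, 1, 1, 6]
Stage 4 (DIFF): s[0]=0, 5-0=5, 1-5=-4, 1-1=0, 1-1=0, 6-1=5 -> [0, 5, -4, 0, 0, 5]
Stage 5 (OFFSET -5): 0+-5=-5, 5+-5=0, -4+-5=-9, 0+-5=-5, 0+-5=-5, 5+-5=0 -> [-5, 0, -9, -5, -5, 0]
Output sum: -24

Answer: -24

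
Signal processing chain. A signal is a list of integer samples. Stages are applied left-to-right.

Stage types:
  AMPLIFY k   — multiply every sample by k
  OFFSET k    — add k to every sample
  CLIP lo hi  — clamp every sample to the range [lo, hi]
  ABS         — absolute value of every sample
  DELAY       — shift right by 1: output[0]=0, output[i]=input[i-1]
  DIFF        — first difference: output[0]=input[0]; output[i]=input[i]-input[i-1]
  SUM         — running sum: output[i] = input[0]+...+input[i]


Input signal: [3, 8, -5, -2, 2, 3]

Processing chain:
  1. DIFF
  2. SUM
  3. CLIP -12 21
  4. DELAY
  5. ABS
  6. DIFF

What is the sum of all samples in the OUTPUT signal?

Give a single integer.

Answer: 2

Derivation:
Input: [3, 8, -5, -2, 2, 3]
Stage 1 (DIFF): s[0]=3, 8-3=5, -5-8=-13, -2--5=3, 2--2=4, 3-2=1 -> [3, 5, -13, 3, 4, 1]
Stage 2 (SUM): sum[0..0]=3, sum[0..1]=8, sum[0..2]=-5, sum[0..3]=-2, sum[0..4]=2, sum[0..5]=3 -> [3, 8, -5, -2, 2, 3]
Stage 3 (CLIP -12 21): clip(3,-12,21)=3, clip(8,-12,21)=8, clip(-5,-12,21)=-5, clip(-2,-12,21)=-2, clip(2,-12,21)=2, clip(3,-12,21)=3 -> [3, 8, -5, -2, 2, 3]
Stage 4 (DELAY): [0, 3, 8, -5, -2, 2] = [0, 3, 8, -5, -2, 2] -> [0, 3, 8, -5, -2, 2]
Stage 5 (ABS): |0|=0, |3|=3, |8|=8, |-5|=5, |-2|=2, |2|=2 -> [0, 3, 8, 5, 2, 2]
Stage 6 (DIFF): s[0]=0, 3-0=3, 8-3=5, 5-8=-3, 2-5=-3, 2-2=0 -> [0, 3, 5, -3, -3, 0]
Output sum: 2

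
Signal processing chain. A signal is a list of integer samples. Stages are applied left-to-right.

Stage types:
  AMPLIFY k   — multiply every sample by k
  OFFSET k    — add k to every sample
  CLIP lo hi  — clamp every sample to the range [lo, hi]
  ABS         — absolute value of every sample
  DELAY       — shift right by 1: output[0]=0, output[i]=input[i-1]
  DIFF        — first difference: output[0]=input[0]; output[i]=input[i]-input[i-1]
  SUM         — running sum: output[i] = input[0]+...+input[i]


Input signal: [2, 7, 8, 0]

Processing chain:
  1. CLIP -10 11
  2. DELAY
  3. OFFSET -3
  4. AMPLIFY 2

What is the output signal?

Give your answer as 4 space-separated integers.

Answer: -6 -2 8 10

Derivation:
Input: [2, 7, 8, 0]
Stage 1 (CLIP -10 11): clip(2,-10,11)=2, clip(7,-10,11)=7, clip(8,-10,11)=8, clip(0,-10,11)=0 -> [2, 7, 8, 0]
Stage 2 (DELAY): [0, 2, 7, 8] = [0, 2, 7, 8] -> [0, 2, 7, 8]
Stage 3 (OFFSET -3): 0+-3=-3, 2+-3=-1, 7+-3=4, 8+-3=5 -> [-3, -1, 4, 5]
Stage 4 (AMPLIFY 2): -3*2=-6, -1*2=-2, 4*2=8, 5*2=10 -> [-6, -2, 8, 10]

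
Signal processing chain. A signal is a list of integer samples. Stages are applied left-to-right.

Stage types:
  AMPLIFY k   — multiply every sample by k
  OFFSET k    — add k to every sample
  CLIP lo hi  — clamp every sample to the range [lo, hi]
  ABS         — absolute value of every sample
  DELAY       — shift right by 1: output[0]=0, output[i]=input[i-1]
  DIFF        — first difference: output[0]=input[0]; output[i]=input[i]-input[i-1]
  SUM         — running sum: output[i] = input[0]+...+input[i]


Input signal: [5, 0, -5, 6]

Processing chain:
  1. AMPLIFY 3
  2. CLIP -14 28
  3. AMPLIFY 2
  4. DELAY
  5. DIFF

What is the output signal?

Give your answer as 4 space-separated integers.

Answer: 0 30 -30 -28

Derivation:
Input: [5, 0, -5, 6]
Stage 1 (AMPLIFY 3): 5*3=15, 0*3=0, -5*3=-15, 6*3=18 -> [15, 0, -15, 18]
Stage 2 (CLIP -14 28): clip(15,-14,28)=15, clip(0,-14,28)=0, clip(-15,-14,28)=-14, clip(18,-14,28)=18 -> [15, 0, -14, 18]
Stage 3 (AMPLIFY 2): 15*2=30, 0*2=0, -14*2=-28, 18*2=36 -> [30, 0, -28, 36]
Stage 4 (DELAY): [0, 30, 0, -28] = [0, 30, 0, -28] -> [0, 30, 0, -28]
Stage 5 (DIFF): s[0]=0, 30-0=30, 0-30=-30, -28-0=-28 -> [0, 30, -30, -28]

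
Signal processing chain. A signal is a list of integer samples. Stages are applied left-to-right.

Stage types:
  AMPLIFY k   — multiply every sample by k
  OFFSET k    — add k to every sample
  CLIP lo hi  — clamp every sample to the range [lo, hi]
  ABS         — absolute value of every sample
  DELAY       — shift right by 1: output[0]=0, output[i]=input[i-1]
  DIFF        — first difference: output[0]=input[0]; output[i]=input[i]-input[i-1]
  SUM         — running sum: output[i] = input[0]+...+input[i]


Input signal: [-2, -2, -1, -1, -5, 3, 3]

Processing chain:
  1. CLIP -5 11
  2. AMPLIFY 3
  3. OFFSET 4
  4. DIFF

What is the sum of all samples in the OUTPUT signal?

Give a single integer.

Input: [-2, -2, -1, -1, -5, 3, 3]
Stage 1 (CLIP -5 11): clip(-2,-5,11)=-2, clip(-2,-5,11)=-2, clip(-1,-5,11)=-1, clip(-1,-5,11)=-1, clip(-5,-5,11)=-5, clip(3,-5,11)=3, clip(3,-5,11)=3 -> [-2, -2, -1, -1, -5, 3, 3]
Stage 2 (AMPLIFY 3): -2*3=-6, -2*3=-6, -1*3=-3, -1*3=-3, -5*3=-15, 3*3=9, 3*3=9 -> [-6, -6, -3, -3, -15, 9, 9]
Stage 3 (OFFSET 4): -6+4=-2, -6+4=-2, -3+4=1, -3+4=1, -15+4=-11, 9+4=13, 9+4=13 -> [-2, -2, 1, 1, -11, 13, 13]
Stage 4 (DIFF): s[0]=-2, -2--2=0, 1--2=3, 1-1=0, -11-1=-12, 13--11=24, 13-13=0 -> [-2, 0, 3, 0, -12, 24, 0]
Output sum: 13

Answer: 13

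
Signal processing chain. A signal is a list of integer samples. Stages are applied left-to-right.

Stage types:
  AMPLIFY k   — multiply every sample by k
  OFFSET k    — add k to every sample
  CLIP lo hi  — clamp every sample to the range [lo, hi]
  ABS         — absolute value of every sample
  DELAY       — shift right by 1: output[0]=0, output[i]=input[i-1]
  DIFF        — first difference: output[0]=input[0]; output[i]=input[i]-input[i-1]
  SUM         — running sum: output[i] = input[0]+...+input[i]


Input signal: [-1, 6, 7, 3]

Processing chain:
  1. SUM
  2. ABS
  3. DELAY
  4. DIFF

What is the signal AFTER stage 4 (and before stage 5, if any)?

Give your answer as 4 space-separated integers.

Answer: 0 1 4 7

Derivation:
Input: [-1, 6, 7, 3]
Stage 1 (SUM): sum[0..0]=-1, sum[0..1]=5, sum[0..2]=12, sum[0..3]=15 -> [-1, 5, 12, 15]
Stage 2 (ABS): |-1|=1, |5|=5, |12|=12, |15|=15 -> [1, 5, 12, 15]
Stage 3 (DELAY): [0, 1, 5, 12] = [0, 1, 5, 12] -> [0, 1, 5, 12]
Stage 4 (DIFF): s[0]=0, 1-0=1, 5-1=4, 12-5=7 -> [0, 1, 4, 7]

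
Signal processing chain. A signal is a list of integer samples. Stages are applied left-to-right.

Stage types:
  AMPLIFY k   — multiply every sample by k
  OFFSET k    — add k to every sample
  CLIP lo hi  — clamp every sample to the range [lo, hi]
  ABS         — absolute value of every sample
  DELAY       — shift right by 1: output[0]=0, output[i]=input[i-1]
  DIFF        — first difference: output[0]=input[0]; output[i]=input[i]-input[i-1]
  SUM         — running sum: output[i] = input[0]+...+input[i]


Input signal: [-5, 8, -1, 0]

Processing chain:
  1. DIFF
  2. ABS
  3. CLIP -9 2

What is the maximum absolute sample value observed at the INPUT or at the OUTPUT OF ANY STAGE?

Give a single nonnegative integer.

Answer: 13

Derivation:
Input: [-5, 8, -1, 0] (max |s|=8)
Stage 1 (DIFF): s[0]=-5, 8--5=13, -1-8=-9, 0--1=1 -> [-5, 13, -9, 1] (max |s|=13)
Stage 2 (ABS): |-5|=5, |13|=13, |-9|=9, |1|=1 -> [5, 13, 9, 1] (max |s|=13)
Stage 3 (CLIP -9 2): clip(5,-9,2)=2, clip(13,-9,2)=2, clip(9,-9,2)=2, clip(1,-9,2)=1 -> [2, 2, 2, 1] (max |s|=2)
Overall max amplitude: 13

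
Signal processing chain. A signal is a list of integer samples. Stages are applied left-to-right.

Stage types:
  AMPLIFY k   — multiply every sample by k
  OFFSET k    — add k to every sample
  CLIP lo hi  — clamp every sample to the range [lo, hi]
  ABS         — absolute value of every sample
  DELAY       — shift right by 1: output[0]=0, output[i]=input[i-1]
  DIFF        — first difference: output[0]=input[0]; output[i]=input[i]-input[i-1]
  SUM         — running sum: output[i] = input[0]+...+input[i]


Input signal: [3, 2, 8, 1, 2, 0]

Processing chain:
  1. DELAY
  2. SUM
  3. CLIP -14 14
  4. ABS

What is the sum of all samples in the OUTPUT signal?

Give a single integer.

Answer: 49

Derivation:
Input: [3, 2, 8, 1, 2, 0]
Stage 1 (DELAY): [0, 3, 2, 8, 1, 2] = [0, 3, 2, 8, 1, 2] -> [0, 3, 2, 8, 1, 2]
Stage 2 (SUM): sum[0..0]=0, sum[0..1]=3, sum[0..2]=5, sum[0..3]=13, sum[0..4]=14, sum[0..5]=16 -> [0, 3, 5, 13, 14, 16]
Stage 3 (CLIP -14 14): clip(0,-14,14)=0, clip(3,-14,14)=3, clip(5,-14,14)=5, clip(13,-14,14)=13, clip(14,-14,14)=14, clip(16,-14,14)=14 -> [0, 3, 5, 13, 14, 14]
Stage 4 (ABS): |0|=0, |3|=3, |5|=5, |13|=13, |14|=14, |14|=14 -> [0, 3, 5, 13, 14, 14]
Output sum: 49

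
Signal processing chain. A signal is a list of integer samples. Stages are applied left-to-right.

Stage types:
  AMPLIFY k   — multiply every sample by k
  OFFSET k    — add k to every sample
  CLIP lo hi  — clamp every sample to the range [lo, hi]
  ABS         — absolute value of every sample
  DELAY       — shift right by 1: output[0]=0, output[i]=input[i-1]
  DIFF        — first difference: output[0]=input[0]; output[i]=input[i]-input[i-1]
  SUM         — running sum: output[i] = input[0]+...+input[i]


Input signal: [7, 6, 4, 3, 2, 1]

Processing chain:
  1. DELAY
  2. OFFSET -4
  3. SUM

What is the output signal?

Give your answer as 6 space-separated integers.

Answer: -4 -1 1 1 0 -2

Derivation:
Input: [7, 6, 4, 3, 2, 1]
Stage 1 (DELAY): [0, 7, 6, 4, 3, 2] = [0, 7, 6, 4, 3, 2] -> [0, 7, 6, 4, 3, 2]
Stage 2 (OFFSET -4): 0+-4=-4, 7+-4=3, 6+-4=2, 4+-4=0, 3+-4=-1, 2+-4=-2 -> [-4, 3, 2, 0, -1, -2]
Stage 3 (SUM): sum[0..0]=-4, sum[0..1]=-1, sum[0..2]=1, sum[0..3]=1, sum[0..4]=0, sum[0..5]=-2 -> [-4, -1, 1, 1, 0, -2]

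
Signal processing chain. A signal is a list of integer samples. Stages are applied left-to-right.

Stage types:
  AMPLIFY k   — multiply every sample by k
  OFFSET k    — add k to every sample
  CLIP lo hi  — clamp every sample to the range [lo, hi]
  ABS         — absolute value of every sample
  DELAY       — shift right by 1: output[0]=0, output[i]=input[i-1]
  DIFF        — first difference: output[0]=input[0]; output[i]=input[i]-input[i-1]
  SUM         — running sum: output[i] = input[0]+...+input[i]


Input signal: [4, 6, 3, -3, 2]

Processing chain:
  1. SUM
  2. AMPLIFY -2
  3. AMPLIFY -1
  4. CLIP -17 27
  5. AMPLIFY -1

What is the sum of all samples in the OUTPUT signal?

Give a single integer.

Input: [4, 6, 3, -3, 2]
Stage 1 (SUM): sum[0..0]=4, sum[0..1]=10, sum[0..2]=13, sum[0..3]=10, sum[0..4]=12 -> [4, 10, 13, 10, 12]
Stage 2 (AMPLIFY -2): 4*-2=-8, 10*-2=-20, 13*-2=-26, 10*-2=-20, 12*-2=-24 -> [-8, -20, -26, -20, -24]
Stage 3 (AMPLIFY -1): -8*-1=8, -20*-1=20, -26*-1=26, -20*-1=20, -24*-1=24 -> [8, 20, 26, 20, 24]
Stage 4 (CLIP -17 27): clip(8,-17,27)=8, clip(20,-17,27)=20, clip(26,-17,27)=26, clip(20,-17,27)=20, clip(24,-17,27)=24 -> [8, 20, 26, 20, 24]
Stage 5 (AMPLIFY -1): 8*-1=-8, 20*-1=-20, 26*-1=-26, 20*-1=-20, 24*-1=-24 -> [-8, -20, -26, -20, -24]
Output sum: -98

Answer: -98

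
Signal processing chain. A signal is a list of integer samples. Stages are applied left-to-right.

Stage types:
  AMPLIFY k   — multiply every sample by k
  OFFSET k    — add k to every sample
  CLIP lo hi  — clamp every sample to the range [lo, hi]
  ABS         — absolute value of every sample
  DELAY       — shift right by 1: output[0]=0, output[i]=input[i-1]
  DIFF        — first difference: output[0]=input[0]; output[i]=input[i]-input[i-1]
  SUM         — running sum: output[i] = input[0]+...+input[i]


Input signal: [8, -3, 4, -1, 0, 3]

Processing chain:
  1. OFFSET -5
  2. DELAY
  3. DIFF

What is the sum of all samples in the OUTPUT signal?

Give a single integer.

Answer: -5

Derivation:
Input: [8, -3, 4, -1, 0, 3]
Stage 1 (OFFSET -5): 8+-5=3, -3+-5=-8, 4+-5=-1, -1+-5=-6, 0+-5=-5, 3+-5=-2 -> [3, -8, -1, -6, -5, -2]
Stage 2 (DELAY): [0, 3, -8, -1, -6, -5] = [0, 3, -8, -1, -6, -5] -> [0, 3, -8, -1, -6, -5]
Stage 3 (DIFF): s[0]=0, 3-0=3, -8-3=-11, -1--8=7, -6--1=-5, -5--6=1 -> [0, 3, -11, 7, -5, 1]
Output sum: -5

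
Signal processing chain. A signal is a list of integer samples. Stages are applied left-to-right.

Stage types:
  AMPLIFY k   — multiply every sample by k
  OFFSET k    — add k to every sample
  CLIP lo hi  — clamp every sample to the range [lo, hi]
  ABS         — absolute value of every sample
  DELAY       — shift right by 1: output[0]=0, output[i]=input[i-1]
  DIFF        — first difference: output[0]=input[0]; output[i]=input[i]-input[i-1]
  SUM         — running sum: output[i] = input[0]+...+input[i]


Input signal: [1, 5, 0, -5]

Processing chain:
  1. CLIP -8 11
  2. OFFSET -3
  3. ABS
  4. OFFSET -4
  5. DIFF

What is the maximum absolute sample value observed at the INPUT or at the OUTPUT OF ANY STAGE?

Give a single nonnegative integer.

Input: [1, 5, 0, -5] (max |s|=5)
Stage 1 (CLIP -8 11): clip(1,-8,11)=1, clip(5,-8,11)=5, clip(0,-8,11)=0, clip(-5,-8,11)=-5 -> [1, 5, 0, -5] (max |s|=5)
Stage 2 (OFFSET -3): 1+-3=-2, 5+-3=2, 0+-3=-3, -5+-3=-8 -> [-2, 2, -3, -8] (max |s|=8)
Stage 3 (ABS): |-2|=2, |2|=2, |-3|=3, |-8|=8 -> [2, 2, 3, 8] (max |s|=8)
Stage 4 (OFFSET -4): 2+-4=-2, 2+-4=-2, 3+-4=-1, 8+-4=4 -> [-2, -2, -1, 4] (max |s|=4)
Stage 5 (DIFF): s[0]=-2, -2--2=0, -1--2=1, 4--1=5 -> [-2, 0, 1, 5] (max |s|=5)
Overall max amplitude: 8

Answer: 8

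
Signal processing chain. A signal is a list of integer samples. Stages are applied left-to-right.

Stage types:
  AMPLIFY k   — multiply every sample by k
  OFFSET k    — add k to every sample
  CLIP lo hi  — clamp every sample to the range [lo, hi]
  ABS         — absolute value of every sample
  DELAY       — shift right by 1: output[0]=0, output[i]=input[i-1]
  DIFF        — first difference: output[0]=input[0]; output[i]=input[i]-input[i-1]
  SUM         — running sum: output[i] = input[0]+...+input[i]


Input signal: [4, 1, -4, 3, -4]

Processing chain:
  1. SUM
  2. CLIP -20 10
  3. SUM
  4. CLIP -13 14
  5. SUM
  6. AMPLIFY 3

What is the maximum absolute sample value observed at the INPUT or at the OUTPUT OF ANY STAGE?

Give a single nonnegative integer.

Input: [4, 1, -4, 3, -4] (max |s|=4)
Stage 1 (SUM): sum[0..0]=4, sum[0..1]=5, sum[0..2]=1, sum[0..3]=4, sum[0..4]=0 -> [4, 5, 1, 4, 0] (max |s|=5)
Stage 2 (CLIP -20 10): clip(4,-20,10)=4, clip(5,-20,10)=5, clip(1,-20,10)=1, clip(4,-20,10)=4, clip(0,-20,10)=0 -> [4, 5, 1, 4, 0] (max |s|=5)
Stage 3 (SUM): sum[0..0]=4, sum[0..1]=9, sum[0..2]=10, sum[0..3]=14, sum[0..4]=14 -> [4, 9, 10, 14, 14] (max |s|=14)
Stage 4 (CLIP -13 14): clip(4,-13,14)=4, clip(9,-13,14)=9, clip(10,-13,14)=10, clip(14,-13,14)=14, clip(14,-13,14)=14 -> [4, 9, 10, 14, 14] (max |s|=14)
Stage 5 (SUM): sum[0..0]=4, sum[0..1]=13, sum[0..2]=23, sum[0..3]=37, sum[0..4]=51 -> [4, 13, 23, 37, 51] (max |s|=51)
Stage 6 (AMPLIFY 3): 4*3=12, 13*3=39, 23*3=69, 37*3=111, 51*3=153 -> [12, 39, 69, 111, 153] (max |s|=153)
Overall max amplitude: 153

Answer: 153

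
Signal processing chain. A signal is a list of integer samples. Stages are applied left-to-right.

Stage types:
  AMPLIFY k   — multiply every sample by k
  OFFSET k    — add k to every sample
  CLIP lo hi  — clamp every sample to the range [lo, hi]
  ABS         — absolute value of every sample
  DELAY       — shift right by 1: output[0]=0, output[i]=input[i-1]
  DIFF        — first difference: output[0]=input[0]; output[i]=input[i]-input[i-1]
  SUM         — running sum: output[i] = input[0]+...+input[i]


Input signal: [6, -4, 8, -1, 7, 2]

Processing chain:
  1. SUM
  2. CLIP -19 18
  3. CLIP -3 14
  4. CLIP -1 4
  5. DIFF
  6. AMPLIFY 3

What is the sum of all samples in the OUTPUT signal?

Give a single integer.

Input: [6, -4, 8, -1, 7, 2]
Stage 1 (SUM): sum[0..0]=6, sum[0..1]=2, sum[0..2]=10, sum[0..3]=9, sum[0..4]=16, sum[0..5]=18 -> [6, 2, 10, 9, 16, 18]
Stage 2 (CLIP -19 18): clip(6,-19,18)=6, clip(2,-19,18)=2, clip(10,-19,18)=10, clip(9,-19,18)=9, clip(16,-19,18)=16, clip(18,-19,18)=18 -> [6, 2, 10, 9, 16, 18]
Stage 3 (CLIP -3 14): clip(6,-3,14)=6, clip(2,-3,14)=2, clip(10,-3,14)=10, clip(9,-3,14)=9, clip(16,-3,14)=14, clip(18,-3,14)=14 -> [6, 2, 10, 9, 14, 14]
Stage 4 (CLIP -1 4): clip(6,-1,4)=4, clip(2,-1,4)=2, clip(10,-1,4)=4, clip(9,-1,4)=4, clip(14,-1,4)=4, clip(14,-1,4)=4 -> [4, 2, 4, 4, 4, 4]
Stage 5 (DIFF): s[0]=4, 2-4=-2, 4-2=2, 4-4=0, 4-4=0, 4-4=0 -> [4, -2, 2, 0, 0, 0]
Stage 6 (AMPLIFY 3): 4*3=12, -2*3=-6, 2*3=6, 0*3=0, 0*3=0, 0*3=0 -> [12, -6, 6, 0, 0, 0]
Output sum: 12

Answer: 12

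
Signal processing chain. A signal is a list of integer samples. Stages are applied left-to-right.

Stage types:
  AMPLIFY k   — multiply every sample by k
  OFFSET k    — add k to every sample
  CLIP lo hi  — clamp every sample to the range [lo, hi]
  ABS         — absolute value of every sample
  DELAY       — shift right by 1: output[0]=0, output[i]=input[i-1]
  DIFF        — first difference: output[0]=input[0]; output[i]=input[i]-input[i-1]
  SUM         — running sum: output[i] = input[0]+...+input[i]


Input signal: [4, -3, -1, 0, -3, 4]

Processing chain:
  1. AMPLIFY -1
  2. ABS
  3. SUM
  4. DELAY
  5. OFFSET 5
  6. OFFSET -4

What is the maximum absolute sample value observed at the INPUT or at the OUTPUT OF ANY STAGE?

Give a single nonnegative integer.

Answer: 16

Derivation:
Input: [4, -3, -1, 0, -3, 4] (max |s|=4)
Stage 1 (AMPLIFY -1): 4*-1=-4, -3*-1=3, -1*-1=1, 0*-1=0, -3*-1=3, 4*-1=-4 -> [-4, 3, 1, 0, 3, -4] (max |s|=4)
Stage 2 (ABS): |-4|=4, |3|=3, |1|=1, |0|=0, |3|=3, |-4|=4 -> [4, 3, 1, 0, 3, 4] (max |s|=4)
Stage 3 (SUM): sum[0..0]=4, sum[0..1]=7, sum[0..2]=8, sum[0..3]=8, sum[0..4]=11, sum[0..5]=15 -> [4, 7, 8, 8, 11, 15] (max |s|=15)
Stage 4 (DELAY): [0, 4, 7, 8, 8, 11] = [0, 4, 7, 8, 8, 11] -> [0, 4, 7, 8, 8, 11] (max |s|=11)
Stage 5 (OFFSET 5): 0+5=5, 4+5=9, 7+5=12, 8+5=13, 8+5=13, 11+5=16 -> [5, 9, 12, 13, 13, 16] (max |s|=16)
Stage 6 (OFFSET -4): 5+-4=1, 9+-4=5, 12+-4=8, 13+-4=9, 13+-4=9, 16+-4=12 -> [1, 5, 8, 9, 9, 12] (max |s|=12)
Overall max amplitude: 16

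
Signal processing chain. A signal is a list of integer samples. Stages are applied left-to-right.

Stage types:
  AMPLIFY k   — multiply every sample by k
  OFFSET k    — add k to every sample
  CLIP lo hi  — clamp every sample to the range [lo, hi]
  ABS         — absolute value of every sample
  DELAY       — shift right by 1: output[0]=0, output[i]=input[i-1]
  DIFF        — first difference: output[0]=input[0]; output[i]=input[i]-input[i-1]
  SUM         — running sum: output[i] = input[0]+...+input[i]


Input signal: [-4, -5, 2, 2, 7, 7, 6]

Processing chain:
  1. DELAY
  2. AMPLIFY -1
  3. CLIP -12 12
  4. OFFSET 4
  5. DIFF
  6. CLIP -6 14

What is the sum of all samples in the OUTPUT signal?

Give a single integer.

Input: [-4, -5, 2, 2, 7, 7, 6]
Stage 1 (DELAY): [0, -4, -5, 2, 2, 7, 7] = [0, -4, -5, 2, 2, 7, 7] -> [0, -4, -5, 2, 2, 7, 7]
Stage 2 (AMPLIFY -1): 0*-1=0, -4*-1=4, -5*-1=5, 2*-1=-2, 2*-1=-2, 7*-1=-7, 7*-1=-7 -> [0, 4, 5, -2, -2, -7, -7]
Stage 3 (CLIP -12 12): clip(0,-12,12)=0, clip(4,-12,12)=4, clip(5,-12,12)=5, clip(-2,-12,12)=-2, clip(-2,-12,12)=-2, clip(-7,-12,12)=-7, clip(-7,-12,12)=-7 -> [0, 4, 5, -2, -2, -7, -7]
Stage 4 (OFFSET 4): 0+4=4, 4+4=8, 5+4=9, -2+4=2, -2+4=2, -7+4=-3, -7+4=-3 -> [4, 8, 9, 2, 2, -3, -3]
Stage 5 (DIFF): s[0]=4, 8-4=4, 9-8=1, 2-9=-7, 2-2=0, -3-2=-5, -3--3=0 -> [4, 4, 1, -7, 0, -5, 0]
Stage 6 (CLIP -6 14): clip(4,-6,14)=4, clip(4,-6,14)=4, clip(1,-6,14)=1, clip(-7,-6,14)=-6, clip(0,-6,14)=0, clip(-5,-6,14)=-5, clip(0,-6,14)=0 -> [4, 4, 1, -6, 0, -5, 0]
Output sum: -2

Answer: -2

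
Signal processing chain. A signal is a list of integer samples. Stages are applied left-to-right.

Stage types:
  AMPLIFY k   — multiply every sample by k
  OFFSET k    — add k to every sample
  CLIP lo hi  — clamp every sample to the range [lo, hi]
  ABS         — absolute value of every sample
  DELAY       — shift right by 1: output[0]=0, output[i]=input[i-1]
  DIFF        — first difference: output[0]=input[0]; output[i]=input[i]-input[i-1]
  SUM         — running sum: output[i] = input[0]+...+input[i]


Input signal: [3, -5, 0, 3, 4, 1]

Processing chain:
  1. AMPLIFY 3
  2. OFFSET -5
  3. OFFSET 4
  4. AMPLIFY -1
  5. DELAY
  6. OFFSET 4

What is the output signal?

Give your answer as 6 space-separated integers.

Input: [3, -5, 0, 3, 4, 1]
Stage 1 (AMPLIFY 3): 3*3=9, -5*3=-15, 0*3=0, 3*3=9, 4*3=12, 1*3=3 -> [9, -15, 0, 9, 12, 3]
Stage 2 (OFFSET -5): 9+-5=4, -15+-5=-20, 0+-5=-5, 9+-5=4, 12+-5=7, 3+-5=-2 -> [4, -20, -5, 4, 7, -2]
Stage 3 (OFFSET 4): 4+4=8, -20+4=-16, -5+4=-1, 4+4=8, 7+4=11, -2+4=2 -> [8, -16, -1, 8, 11, 2]
Stage 4 (AMPLIFY -1): 8*-1=-8, -16*-1=16, -1*-1=1, 8*-1=-8, 11*-1=-11, 2*-1=-2 -> [-8, 16, 1, -8, -11, -2]
Stage 5 (DELAY): [0, -8, 16, 1, -8, -11] = [0, -8, 16, 1, -8, -11] -> [0, -8, 16, 1, -8, -11]
Stage 6 (OFFSET 4): 0+4=4, -8+4=-4, 16+4=20, 1+4=5, -8+4=-4, -11+4=-7 -> [4, -4, 20, 5, -4, -7]

Answer: 4 -4 20 5 -4 -7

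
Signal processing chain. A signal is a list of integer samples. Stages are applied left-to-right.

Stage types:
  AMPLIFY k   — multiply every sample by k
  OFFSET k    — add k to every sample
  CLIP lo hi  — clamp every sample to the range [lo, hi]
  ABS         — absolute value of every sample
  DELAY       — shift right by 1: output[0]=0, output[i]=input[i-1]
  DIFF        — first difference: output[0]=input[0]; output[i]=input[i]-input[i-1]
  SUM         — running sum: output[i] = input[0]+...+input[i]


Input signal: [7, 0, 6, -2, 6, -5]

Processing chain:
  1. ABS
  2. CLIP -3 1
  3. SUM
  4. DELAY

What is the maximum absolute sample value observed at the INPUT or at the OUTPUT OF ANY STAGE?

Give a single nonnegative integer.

Input: [7, 0, 6, -2, 6, -5] (max |s|=7)
Stage 1 (ABS): |7|=7, |0|=0, |6|=6, |-2|=2, |6|=6, |-5|=5 -> [7, 0, 6, 2, 6, 5] (max |s|=7)
Stage 2 (CLIP -3 1): clip(7,-3,1)=1, clip(0,-3,1)=0, clip(6,-3,1)=1, clip(2,-3,1)=1, clip(6,-3,1)=1, clip(5,-3,1)=1 -> [1, 0, 1, 1, 1, 1] (max |s|=1)
Stage 3 (SUM): sum[0..0]=1, sum[0..1]=1, sum[0..2]=2, sum[0..3]=3, sum[0..4]=4, sum[0..5]=5 -> [1, 1, 2, 3, 4, 5] (max |s|=5)
Stage 4 (DELAY): [0, 1, 1, 2, 3, 4] = [0, 1, 1, 2, 3, 4] -> [0, 1, 1, 2, 3, 4] (max |s|=4)
Overall max amplitude: 7

Answer: 7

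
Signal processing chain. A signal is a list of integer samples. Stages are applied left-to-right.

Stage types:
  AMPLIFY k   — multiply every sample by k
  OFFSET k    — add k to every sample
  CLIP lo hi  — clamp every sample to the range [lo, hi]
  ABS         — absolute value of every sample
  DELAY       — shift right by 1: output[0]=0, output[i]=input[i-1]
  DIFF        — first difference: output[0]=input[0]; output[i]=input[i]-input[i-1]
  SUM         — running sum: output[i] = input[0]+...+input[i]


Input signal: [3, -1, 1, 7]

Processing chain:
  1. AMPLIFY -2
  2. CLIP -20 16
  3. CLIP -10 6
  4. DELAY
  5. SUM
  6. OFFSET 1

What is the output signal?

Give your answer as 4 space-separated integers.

Answer: 1 -5 -3 -5

Derivation:
Input: [3, -1, 1, 7]
Stage 1 (AMPLIFY -2): 3*-2=-6, -1*-2=2, 1*-2=-2, 7*-2=-14 -> [-6, 2, -2, -14]
Stage 2 (CLIP -20 16): clip(-6,-20,16)=-6, clip(2,-20,16)=2, clip(-2,-20,16)=-2, clip(-14,-20,16)=-14 -> [-6, 2, -2, -14]
Stage 3 (CLIP -10 6): clip(-6,-10,6)=-6, clip(2,-10,6)=2, clip(-2,-10,6)=-2, clip(-14,-10,6)=-10 -> [-6, 2, -2, -10]
Stage 4 (DELAY): [0, -6, 2, -2] = [0, -6, 2, -2] -> [0, -6, 2, -2]
Stage 5 (SUM): sum[0..0]=0, sum[0..1]=-6, sum[0..2]=-4, sum[0..3]=-6 -> [0, -6, -4, -6]
Stage 6 (OFFSET 1): 0+1=1, -6+1=-5, -4+1=-3, -6+1=-5 -> [1, -5, -3, -5]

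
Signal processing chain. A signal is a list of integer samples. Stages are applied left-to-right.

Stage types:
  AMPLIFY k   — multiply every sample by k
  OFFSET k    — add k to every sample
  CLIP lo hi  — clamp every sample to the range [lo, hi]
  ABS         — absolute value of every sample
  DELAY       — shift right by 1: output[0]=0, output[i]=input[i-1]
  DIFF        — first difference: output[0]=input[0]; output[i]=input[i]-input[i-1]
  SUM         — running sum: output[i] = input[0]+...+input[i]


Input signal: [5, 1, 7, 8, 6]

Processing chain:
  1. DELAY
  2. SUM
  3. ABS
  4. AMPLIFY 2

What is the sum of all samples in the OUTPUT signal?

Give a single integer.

Answer: 90

Derivation:
Input: [5, 1, 7, 8, 6]
Stage 1 (DELAY): [0, 5, 1, 7, 8] = [0, 5, 1, 7, 8] -> [0, 5, 1, 7, 8]
Stage 2 (SUM): sum[0..0]=0, sum[0..1]=5, sum[0..2]=6, sum[0..3]=13, sum[0..4]=21 -> [0, 5, 6, 13, 21]
Stage 3 (ABS): |0|=0, |5|=5, |6|=6, |13|=13, |21|=21 -> [0, 5, 6, 13, 21]
Stage 4 (AMPLIFY 2): 0*2=0, 5*2=10, 6*2=12, 13*2=26, 21*2=42 -> [0, 10, 12, 26, 42]
Output sum: 90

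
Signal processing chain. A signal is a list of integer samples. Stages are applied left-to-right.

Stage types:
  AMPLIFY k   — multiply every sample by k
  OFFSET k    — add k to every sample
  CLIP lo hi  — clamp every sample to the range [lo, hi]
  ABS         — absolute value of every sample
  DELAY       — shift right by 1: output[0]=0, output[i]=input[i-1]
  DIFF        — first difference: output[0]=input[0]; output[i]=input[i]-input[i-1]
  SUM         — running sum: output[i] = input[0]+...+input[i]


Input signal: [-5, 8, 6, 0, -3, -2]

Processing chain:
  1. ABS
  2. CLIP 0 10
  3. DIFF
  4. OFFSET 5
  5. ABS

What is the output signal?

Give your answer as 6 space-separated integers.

Answer: 10 8 3 1 8 4

Derivation:
Input: [-5, 8, 6, 0, -3, -2]
Stage 1 (ABS): |-5|=5, |8|=8, |6|=6, |0|=0, |-3|=3, |-2|=2 -> [5, 8, 6, 0, 3, 2]
Stage 2 (CLIP 0 10): clip(5,0,10)=5, clip(8,0,10)=8, clip(6,0,10)=6, clip(0,0,10)=0, clip(3,0,10)=3, clip(2,0,10)=2 -> [5, 8, 6, 0, 3, 2]
Stage 3 (DIFF): s[0]=5, 8-5=3, 6-8=-2, 0-6=-6, 3-0=3, 2-3=-1 -> [5, 3, -2, -6, 3, -1]
Stage 4 (OFFSET 5): 5+5=10, 3+5=8, -2+5=3, -6+5=-1, 3+5=8, -1+5=4 -> [10, 8, 3, -1, 8, 4]
Stage 5 (ABS): |10|=10, |8|=8, |3|=3, |-1|=1, |8|=8, |4|=4 -> [10, 8, 3, 1, 8, 4]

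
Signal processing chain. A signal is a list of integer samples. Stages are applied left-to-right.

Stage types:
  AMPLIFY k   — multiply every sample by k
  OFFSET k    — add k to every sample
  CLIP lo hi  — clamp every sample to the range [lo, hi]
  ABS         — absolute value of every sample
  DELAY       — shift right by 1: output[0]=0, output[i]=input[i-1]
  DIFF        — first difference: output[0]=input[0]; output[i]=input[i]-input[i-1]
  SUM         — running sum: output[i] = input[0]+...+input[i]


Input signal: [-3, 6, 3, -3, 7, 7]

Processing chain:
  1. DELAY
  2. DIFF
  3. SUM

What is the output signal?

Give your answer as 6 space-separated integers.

Input: [-3, 6, 3, -3, 7, 7]
Stage 1 (DELAY): [0, -3, 6, 3, -3, 7] = [0, -3, 6, 3, -3, 7] -> [0, -3, 6, 3, -3, 7]
Stage 2 (DIFF): s[0]=0, -3-0=-3, 6--3=9, 3-6=-3, -3-3=-6, 7--3=10 -> [0, -3, 9, -3, -6, 10]
Stage 3 (SUM): sum[0..0]=0, sum[0..1]=-3, sum[0..2]=6, sum[0..3]=3, sum[0..4]=-3, sum[0..5]=7 -> [0, -3, 6, 3, -3, 7]

Answer: 0 -3 6 3 -3 7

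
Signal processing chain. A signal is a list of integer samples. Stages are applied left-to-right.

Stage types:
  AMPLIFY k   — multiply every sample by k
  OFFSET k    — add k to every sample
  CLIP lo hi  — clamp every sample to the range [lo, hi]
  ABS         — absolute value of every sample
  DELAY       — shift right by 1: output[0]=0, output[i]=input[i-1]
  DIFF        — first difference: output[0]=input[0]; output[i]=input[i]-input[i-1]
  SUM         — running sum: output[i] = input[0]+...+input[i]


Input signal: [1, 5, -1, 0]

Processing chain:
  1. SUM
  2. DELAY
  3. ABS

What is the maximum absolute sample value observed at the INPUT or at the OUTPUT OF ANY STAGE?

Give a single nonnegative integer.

Answer: 6

Derivation:
Input: [1, 5, -1, 0] (max |s|=5)
Stage 1 (SUM): sum[0..0]=1, sum[0..1]=6, sum[0..2]=5, sum[0..3]=5 -> [1, 6, 5, 5] (max |s|=6)
Stage 2 (DELAY): [0, 1, 6, 5] = [0, 1, 6, 5] -> [0, 1, 6, 5] (max |s|=6)
Stage 3 (ABS): |0|=0, |1|=1, |6|=6, |5|=5 -> [0, 1, 6, 5] (max |s|=6)
Overall max amplitude: 6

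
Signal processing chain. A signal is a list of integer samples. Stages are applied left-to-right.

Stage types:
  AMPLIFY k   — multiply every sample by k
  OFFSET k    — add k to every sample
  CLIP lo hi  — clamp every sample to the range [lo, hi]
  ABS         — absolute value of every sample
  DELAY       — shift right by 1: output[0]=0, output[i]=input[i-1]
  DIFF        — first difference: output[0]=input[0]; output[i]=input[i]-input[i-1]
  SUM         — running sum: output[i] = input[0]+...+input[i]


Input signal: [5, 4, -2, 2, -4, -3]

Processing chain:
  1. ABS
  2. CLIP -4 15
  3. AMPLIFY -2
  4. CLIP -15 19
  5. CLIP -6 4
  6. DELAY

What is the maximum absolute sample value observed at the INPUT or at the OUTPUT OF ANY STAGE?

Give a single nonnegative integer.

Answer: 10

Derivation:
Input: [5, 4, -2, 2, -4, -3] (max |s|=5)
Stage 1 (ABS): |5|=5, |4|=4, |-2|=2, |2|=2, |-4|=4, |-3|=3 -> [5, 4, 2, 2, 4, 3] (max |s|=5)
Stage 2 (CLIP -4 15): clip(5,-4,15)=5, clip(4,-4,15)=4, clip(2,-4,15)=2, clip(2,-4,15)=2, clip(4,-4,15)=4, clip(3,-4,15)=3 -> [5, 4, 2, 2, 4, 3] (max |s|=5)
Stage 3 (AMPLIFY -2): 5*-2=-10, 4*-2=-8, 2*-2=-4, 2*-2=-4, 4*-2=-8, 3*-2=-6 -> [-10, -8, -4, -4, -8, -6] (max |s|=10)
Stage 4 (CLIP -15 19): clip(-10,-15,19)=-10, clip(-8,-15,19)=-8, clip(-4,-15,19)=-4, clip(-4,-15,19)=-4, clip(-8,-15,19)=-8, clip(-6,-15,19)=-6 -> [-10, -8, -4, -4, -8, -6] (max |s|=10)
Stage 5 (CLIP -6 4): clip(-10,-6,4)=-6, clip(-8,-6,4)=-6, clip(-4,-6,4)=-4, clip(-4,-6,4)=-4, clip(-8,-6,4)=-6, clip(-6,-6,4)=-6 -> [-6, -6, -4, -4, -6, -6] (max |s|=6)
Stage 6 (DELAY): [0, -6, -6, -4, -4, -6] = [0, -6, -6, -4, -4, -6] -> [0, -6, -6, -4, -4, -6] (max |s|=6)
Overall max amplitude: 10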